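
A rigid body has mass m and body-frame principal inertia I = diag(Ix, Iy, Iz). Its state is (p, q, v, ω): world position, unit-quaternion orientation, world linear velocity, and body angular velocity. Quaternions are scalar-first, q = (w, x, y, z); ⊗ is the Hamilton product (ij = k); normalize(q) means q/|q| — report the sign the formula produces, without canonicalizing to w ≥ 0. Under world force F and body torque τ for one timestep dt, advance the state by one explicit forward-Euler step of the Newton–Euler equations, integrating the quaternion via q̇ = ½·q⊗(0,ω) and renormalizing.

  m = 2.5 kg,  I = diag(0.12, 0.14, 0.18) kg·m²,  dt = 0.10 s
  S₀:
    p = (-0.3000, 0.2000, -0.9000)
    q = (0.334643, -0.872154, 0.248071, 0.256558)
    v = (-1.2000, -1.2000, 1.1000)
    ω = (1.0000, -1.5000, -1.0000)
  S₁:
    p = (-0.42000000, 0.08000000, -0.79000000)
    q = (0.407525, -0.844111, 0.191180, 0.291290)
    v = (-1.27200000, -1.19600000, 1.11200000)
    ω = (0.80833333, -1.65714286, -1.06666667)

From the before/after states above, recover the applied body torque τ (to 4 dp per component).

Δω = ω₁−ω₀ = (-0.19166667, -0.15714286, -0.06666667)
I·α + gyro = (-0.1700, -0.1600, -0.1500)

τ = (-0.1700, -0.1600, -0.1500)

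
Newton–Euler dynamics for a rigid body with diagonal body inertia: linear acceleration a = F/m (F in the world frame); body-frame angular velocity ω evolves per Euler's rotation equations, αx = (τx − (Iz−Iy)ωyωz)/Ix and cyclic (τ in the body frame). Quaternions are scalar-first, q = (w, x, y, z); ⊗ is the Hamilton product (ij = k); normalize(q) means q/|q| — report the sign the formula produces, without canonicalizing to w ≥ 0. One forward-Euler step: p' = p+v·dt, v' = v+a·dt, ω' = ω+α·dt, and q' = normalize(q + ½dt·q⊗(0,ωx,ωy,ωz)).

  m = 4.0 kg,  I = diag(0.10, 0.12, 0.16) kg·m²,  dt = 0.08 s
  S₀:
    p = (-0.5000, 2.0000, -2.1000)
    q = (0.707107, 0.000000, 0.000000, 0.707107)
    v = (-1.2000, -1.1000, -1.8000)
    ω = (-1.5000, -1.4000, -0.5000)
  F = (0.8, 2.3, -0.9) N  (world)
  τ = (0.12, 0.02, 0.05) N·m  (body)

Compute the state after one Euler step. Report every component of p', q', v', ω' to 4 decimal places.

linear accel F/m = (0.2000, 0.5750, -0.2250)
new position p' = (-0.5960, 1.9120, -2.2440)
v' = v + a·dt = (-1.1840, -1.0540, -1.8180)
(τ − ω×Iω)/I = (0.9200, 0.5417, 0.0500)
new body rate ω' = (-1.4264, -1.3567, -0.4960)
2q̇ = q⊗(0,ω) = (0.3535535, -0.0707107, -2.0506103, -0.3535535)
q + ½dt·q⊗(0,ω), renormalized = (0.7187, -0.0028, -0.0817, 0.6905)

p' = (-0.5960, 1.9120, -2.2440)
q' = (0.7187, -0.0028, -0.0817, 0.6905)
v' = (-1.1840, -1.0540, -1.8180)
ω' = (-1.4264, -1.3567, -0.4960)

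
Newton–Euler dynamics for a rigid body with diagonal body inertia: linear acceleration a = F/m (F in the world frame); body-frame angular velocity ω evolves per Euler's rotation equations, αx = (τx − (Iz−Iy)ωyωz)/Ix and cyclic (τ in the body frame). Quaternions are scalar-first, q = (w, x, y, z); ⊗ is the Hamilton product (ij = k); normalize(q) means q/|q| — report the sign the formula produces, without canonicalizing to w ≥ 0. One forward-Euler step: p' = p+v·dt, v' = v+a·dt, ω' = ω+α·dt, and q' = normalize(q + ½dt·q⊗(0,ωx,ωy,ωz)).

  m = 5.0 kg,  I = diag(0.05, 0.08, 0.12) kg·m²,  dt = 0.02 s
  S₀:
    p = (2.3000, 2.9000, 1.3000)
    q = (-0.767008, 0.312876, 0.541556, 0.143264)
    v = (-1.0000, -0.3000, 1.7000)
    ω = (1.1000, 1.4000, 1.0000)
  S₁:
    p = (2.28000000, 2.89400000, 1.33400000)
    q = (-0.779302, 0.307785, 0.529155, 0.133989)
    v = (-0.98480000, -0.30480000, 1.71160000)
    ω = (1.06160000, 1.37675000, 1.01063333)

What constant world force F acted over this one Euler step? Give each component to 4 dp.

F = (3.8000, -1.2000, 2.9000)

Δv = v₁−v₀ = (0.01520000, -0.00480000, 0.01160000)
m·(v₁−v₀)/dt = (3.8000, -1.2000, 2.9000)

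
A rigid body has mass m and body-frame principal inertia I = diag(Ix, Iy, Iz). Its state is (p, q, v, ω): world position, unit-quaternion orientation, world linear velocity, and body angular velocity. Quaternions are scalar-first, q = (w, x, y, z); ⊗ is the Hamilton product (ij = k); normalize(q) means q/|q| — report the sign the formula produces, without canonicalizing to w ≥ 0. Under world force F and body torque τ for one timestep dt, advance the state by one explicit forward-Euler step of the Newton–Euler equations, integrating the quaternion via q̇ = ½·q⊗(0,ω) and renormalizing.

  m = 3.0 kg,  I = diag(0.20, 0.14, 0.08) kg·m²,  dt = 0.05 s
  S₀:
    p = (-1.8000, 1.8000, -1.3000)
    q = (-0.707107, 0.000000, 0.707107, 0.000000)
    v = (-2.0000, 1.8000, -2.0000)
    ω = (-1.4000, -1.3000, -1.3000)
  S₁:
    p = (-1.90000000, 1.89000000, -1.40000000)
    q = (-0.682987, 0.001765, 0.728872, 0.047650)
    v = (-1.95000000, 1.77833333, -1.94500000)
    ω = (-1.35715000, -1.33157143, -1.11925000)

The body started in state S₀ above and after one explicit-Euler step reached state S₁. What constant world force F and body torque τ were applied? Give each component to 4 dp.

F = (3.0000, -1.3000, 3.3000)
τ = (0.0700, 0.1300, 0.1800)

Δv = v₁−v₀ = (0.05000000, -0.02166667, 0.05500000)
applied force F = (3.0000, -1.3000, 3.3000)
ω₁ − ω₀ = (0.04285000, -0.03157143, 0.18075000)
gyro term ω₀×Iω₀ = (-0.1014, 0.2184, -0.1092)
applied torque τ = (0.0700, 0.1300, 0.1800)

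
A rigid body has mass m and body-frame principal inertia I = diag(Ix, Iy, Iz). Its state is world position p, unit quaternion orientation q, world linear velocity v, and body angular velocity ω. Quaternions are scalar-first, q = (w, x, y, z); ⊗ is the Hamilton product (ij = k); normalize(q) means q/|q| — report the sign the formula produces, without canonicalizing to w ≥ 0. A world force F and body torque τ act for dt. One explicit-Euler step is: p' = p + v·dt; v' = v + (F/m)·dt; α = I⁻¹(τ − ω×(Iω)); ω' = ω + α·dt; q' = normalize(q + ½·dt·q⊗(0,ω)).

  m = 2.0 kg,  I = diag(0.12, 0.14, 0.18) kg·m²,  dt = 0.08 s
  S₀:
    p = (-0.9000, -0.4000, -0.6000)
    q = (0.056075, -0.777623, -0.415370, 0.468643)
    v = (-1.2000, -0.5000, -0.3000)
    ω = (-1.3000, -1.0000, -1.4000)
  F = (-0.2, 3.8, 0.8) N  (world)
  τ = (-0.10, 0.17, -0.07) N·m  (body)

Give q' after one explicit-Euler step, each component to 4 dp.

2q̇ = q⊗(0,ω) = (-0.7701797, 0.9772635, -1.7539831, 0.1591370)
updated quaternion q' = (0.0252, -0.7358, -0.4837, 0.4733)

q' = (0.0252, -0.7358, -0.4837, 0.4733)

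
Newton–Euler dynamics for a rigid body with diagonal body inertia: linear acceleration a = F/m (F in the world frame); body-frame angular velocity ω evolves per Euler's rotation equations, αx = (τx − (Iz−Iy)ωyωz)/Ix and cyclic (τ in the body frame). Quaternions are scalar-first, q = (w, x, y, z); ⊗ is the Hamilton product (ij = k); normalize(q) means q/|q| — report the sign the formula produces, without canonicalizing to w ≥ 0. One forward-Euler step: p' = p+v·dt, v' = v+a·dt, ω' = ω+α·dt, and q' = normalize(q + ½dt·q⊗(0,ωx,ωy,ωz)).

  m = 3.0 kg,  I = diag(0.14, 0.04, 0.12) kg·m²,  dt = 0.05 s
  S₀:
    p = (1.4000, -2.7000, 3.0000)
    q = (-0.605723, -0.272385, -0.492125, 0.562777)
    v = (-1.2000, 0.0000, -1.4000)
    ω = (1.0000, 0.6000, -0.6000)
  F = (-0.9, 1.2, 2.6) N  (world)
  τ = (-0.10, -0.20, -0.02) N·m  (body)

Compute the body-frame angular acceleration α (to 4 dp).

ω×(Iω) gyroscopic = (-0.0288, -0.0120, -0.0600)
α = I⁻¹(τ − ω×Iω) = (-0.5086, -4.7000, 0.3333)

α = (-0.5086, -4.7000, 0.3333)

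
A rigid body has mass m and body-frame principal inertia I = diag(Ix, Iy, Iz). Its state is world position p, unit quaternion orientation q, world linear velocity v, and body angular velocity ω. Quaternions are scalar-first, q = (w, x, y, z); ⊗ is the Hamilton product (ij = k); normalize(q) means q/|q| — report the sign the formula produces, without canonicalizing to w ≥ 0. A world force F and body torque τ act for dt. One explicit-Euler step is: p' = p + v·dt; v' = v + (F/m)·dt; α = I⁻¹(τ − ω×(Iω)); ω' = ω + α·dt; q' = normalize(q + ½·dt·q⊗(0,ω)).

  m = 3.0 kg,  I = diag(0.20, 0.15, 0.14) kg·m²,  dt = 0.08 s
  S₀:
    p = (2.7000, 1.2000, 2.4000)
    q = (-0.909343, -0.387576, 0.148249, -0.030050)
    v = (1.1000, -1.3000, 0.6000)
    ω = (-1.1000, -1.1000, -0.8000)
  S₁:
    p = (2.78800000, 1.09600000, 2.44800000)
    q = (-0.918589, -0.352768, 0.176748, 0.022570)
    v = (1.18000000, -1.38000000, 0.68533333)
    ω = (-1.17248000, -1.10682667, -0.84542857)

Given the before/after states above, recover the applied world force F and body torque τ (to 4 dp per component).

F = (3.0000, -3.0000, 3.2000)
τ = (-0.1900, 0.0400, -0.1400)

Δω = ω₁−ω₀ = (-0.07248000, -0.00682667, -0.04542857)
I·α + gyro = (-0.1900, 0.0400, -0.1400)
v₁ − v₀ = (0.08000000, -0.08000000, 0.08533333)
applied force F = (3.0000, -3.0000, 3.2000)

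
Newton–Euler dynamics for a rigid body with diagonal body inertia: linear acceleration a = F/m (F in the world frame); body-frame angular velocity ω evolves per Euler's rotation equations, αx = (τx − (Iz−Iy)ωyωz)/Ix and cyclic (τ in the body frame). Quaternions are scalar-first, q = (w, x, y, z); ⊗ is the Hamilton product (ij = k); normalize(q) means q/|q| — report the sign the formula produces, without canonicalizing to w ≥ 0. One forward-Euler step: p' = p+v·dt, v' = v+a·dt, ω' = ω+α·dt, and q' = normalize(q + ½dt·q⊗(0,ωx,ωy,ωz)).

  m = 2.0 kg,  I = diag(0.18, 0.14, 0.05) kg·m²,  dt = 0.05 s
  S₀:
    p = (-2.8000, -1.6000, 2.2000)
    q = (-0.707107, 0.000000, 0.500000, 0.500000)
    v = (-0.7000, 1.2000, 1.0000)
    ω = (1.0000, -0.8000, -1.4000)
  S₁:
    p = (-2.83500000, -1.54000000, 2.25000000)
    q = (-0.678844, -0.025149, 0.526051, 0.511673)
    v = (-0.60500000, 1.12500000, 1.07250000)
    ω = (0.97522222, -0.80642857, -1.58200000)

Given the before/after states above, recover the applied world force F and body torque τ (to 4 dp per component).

rate change Δω = (-0.02477778, -0.00642857, -0.18200000)
applied torque τ = (-0.1900, -0.2000, -0.1500)
velocity change Δv = (0.09500000, -0.07500000, 0.07250000)
m·(v₁−v₀)/dt = (3.8000, -3.0000, 2.9000)

F = (3.8000, -3.0000, 2.9000)
τ = (-0.1900, -0.2000, -0.1500)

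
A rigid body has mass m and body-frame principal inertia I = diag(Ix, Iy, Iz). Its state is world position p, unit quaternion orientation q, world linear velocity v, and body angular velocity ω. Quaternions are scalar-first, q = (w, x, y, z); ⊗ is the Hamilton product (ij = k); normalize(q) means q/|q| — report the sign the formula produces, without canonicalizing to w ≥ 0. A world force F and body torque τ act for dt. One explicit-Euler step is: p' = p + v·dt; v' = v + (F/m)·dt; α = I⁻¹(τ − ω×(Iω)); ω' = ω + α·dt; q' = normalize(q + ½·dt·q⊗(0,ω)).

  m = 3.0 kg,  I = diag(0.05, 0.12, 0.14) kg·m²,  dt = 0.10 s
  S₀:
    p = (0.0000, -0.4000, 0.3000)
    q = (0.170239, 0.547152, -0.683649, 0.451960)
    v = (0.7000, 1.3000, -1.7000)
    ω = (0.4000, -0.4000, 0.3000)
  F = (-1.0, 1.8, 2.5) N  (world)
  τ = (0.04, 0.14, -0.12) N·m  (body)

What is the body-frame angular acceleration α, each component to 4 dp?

α = (0.8480, 1.2567, -0.7771)

gyro term ω×Iω = (-0.0024, -0.0108, -0.0112)
angular accel α = (0.8480, 1.2567, -0.7771)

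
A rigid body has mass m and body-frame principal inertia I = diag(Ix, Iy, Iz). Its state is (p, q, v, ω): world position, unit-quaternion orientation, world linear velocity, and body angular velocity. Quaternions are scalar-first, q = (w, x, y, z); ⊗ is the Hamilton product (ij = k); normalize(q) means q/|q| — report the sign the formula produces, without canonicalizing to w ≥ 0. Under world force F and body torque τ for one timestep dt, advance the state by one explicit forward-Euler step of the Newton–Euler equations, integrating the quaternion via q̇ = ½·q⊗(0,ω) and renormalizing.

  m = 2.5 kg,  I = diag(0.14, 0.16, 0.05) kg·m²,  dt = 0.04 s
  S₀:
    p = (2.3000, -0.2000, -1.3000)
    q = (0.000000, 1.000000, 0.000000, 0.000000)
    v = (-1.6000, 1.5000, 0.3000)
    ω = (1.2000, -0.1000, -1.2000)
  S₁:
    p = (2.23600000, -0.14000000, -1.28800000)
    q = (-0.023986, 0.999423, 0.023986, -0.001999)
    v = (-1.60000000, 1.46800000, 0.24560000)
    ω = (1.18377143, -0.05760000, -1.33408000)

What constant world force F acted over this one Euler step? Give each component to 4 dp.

Δv = v₁−v₀ = (0.00000000, -0.03200000, -0.05440000)
m·(v₁−v₀)/dt = (0.0000, -2.0000, -3.4000)

F = (0.0000, -2.0000, -3.4000)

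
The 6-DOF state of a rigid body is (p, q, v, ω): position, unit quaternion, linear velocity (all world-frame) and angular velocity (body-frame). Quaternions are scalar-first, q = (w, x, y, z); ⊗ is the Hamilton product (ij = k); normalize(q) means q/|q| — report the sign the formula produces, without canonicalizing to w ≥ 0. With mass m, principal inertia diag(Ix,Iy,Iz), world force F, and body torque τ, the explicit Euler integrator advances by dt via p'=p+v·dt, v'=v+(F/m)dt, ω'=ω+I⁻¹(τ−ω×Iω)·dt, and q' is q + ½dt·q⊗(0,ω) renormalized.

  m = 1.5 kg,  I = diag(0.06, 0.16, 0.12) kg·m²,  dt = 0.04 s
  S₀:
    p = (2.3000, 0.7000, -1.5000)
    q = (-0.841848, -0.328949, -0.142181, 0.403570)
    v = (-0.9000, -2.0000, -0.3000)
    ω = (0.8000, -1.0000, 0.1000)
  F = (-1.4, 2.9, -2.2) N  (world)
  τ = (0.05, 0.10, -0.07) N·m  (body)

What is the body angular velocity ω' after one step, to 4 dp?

α = I⁻¹(τ − ω×Iω) = (0.7667, 0.6550, 0.0833)
ω + α·dt = (0.8307, -0.9738, 0.1033)

ω' = (0.8307, -0.9738, 0.1033)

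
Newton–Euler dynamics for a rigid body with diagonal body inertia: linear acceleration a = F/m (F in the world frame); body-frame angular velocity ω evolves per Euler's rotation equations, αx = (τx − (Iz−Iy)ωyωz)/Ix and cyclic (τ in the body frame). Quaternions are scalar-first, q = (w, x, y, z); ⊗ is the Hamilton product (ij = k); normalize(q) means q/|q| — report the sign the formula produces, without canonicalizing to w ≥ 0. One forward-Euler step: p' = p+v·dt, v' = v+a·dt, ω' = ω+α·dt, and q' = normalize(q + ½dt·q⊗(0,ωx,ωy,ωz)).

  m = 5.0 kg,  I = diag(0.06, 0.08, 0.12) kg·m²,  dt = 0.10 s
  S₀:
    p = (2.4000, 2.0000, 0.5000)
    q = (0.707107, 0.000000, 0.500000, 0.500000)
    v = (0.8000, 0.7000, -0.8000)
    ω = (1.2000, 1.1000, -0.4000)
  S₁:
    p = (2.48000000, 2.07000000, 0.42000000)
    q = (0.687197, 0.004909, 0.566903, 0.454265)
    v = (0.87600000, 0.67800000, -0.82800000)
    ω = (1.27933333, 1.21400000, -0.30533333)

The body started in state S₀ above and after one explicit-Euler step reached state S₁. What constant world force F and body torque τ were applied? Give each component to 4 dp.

ω₁ − ω₀ = (0.07933333, 0.11400000, 0.09466667)
τ = I·(Δω/dt) + ω₀×(Iω₀) = (0.0300, 0.1200, 0.1400)
v₁ − v₀ = (0.07600000, -0.02200000, -0.02800000)
F = m·Δv/dt = (3.8000, -1.1000, -1.4000)

F = (3.8000, -1.1000, -1.4000)
τ = (0.0300, 0.1200, 0.1400)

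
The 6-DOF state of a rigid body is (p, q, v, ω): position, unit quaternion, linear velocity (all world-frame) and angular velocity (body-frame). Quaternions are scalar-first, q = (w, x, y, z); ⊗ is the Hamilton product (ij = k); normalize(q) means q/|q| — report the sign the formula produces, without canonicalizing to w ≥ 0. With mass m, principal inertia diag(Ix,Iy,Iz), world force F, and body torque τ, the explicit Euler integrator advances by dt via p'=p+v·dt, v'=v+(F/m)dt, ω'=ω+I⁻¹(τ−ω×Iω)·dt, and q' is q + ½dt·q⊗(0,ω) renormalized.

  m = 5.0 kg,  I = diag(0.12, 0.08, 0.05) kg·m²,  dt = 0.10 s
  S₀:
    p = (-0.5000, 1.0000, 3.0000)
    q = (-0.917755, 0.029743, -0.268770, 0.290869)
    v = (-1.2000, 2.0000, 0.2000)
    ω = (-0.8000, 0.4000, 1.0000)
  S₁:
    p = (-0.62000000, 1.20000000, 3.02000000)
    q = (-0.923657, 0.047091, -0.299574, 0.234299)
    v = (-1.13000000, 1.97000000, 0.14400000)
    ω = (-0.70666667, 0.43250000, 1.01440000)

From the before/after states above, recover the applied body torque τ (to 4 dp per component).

rate change Δω = (0.09333333, 0.03250000, 0.01440000)
precession coupling = (-0.0120, -0.0560, 0.0128)
τ = I·(Δω/dt) + ω₀×(Iω₀) = (0.1000, -0.0300, 0.0200)

τ = (0.1000, -0.0300, 0.0200)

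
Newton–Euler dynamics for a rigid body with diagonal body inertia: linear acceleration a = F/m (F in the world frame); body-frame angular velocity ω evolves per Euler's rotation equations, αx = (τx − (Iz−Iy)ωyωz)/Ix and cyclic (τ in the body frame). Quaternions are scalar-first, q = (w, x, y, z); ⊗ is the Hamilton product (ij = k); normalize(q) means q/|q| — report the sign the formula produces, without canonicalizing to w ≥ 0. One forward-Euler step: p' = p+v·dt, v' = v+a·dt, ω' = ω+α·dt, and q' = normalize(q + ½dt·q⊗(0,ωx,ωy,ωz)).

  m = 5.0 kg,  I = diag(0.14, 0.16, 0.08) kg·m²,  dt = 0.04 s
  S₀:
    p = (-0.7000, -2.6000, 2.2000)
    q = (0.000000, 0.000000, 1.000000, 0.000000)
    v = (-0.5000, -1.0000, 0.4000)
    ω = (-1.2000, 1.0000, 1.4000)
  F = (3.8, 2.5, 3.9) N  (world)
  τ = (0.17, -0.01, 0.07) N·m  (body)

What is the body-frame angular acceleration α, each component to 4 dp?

ω×(Iω) gyroscopic = (-0.1120, -0.1008, -0.0240)
α = I⁻¹(τ − ω×Iω) = (2.0143, 0.5675, 1.1750)

α = (2.0143, 0.5675, 1.1750)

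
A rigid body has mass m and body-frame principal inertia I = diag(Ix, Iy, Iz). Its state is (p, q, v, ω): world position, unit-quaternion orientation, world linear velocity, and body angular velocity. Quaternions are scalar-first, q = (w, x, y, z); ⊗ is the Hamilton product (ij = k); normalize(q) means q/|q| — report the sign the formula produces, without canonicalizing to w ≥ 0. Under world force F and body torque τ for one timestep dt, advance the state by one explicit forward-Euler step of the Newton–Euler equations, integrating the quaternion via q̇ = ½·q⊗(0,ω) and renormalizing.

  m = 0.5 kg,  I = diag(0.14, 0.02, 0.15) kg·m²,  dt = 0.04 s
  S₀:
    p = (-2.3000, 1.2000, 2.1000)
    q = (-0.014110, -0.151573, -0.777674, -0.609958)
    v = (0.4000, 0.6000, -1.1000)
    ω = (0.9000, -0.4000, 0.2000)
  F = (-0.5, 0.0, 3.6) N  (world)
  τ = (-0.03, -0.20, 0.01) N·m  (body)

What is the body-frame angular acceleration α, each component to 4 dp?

ω×(Iω) gyroscopic = (-0.0104, -0.0018, 0.0432)
angular accel α = (-0.1400, -9.9100, -0.2213)

α = (-0.1400, -9.9100, -0.2213)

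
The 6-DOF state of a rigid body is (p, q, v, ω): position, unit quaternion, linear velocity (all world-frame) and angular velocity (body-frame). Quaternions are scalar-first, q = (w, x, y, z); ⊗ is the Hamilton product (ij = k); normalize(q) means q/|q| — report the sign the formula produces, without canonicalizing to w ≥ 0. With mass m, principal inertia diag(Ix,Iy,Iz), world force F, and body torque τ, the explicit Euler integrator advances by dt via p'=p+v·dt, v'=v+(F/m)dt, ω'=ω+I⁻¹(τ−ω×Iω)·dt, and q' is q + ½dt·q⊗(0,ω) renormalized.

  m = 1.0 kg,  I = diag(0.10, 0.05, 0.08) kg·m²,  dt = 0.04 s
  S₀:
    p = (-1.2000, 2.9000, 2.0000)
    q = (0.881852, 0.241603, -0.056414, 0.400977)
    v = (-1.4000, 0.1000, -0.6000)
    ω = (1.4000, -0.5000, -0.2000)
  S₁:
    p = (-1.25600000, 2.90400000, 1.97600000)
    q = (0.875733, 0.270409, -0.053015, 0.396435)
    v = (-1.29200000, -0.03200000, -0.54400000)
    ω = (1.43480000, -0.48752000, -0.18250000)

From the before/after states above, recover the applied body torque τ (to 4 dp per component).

τ = (0.0900, 0.0100, 0.0700)

Δω = ω₁−ω₀ = (0.03480000, 0.01248000, 0.01750000)
τ = I·(Δω/dt) + ω₀×(Iω₀) = (0.0900, 0.0100, 0.0700)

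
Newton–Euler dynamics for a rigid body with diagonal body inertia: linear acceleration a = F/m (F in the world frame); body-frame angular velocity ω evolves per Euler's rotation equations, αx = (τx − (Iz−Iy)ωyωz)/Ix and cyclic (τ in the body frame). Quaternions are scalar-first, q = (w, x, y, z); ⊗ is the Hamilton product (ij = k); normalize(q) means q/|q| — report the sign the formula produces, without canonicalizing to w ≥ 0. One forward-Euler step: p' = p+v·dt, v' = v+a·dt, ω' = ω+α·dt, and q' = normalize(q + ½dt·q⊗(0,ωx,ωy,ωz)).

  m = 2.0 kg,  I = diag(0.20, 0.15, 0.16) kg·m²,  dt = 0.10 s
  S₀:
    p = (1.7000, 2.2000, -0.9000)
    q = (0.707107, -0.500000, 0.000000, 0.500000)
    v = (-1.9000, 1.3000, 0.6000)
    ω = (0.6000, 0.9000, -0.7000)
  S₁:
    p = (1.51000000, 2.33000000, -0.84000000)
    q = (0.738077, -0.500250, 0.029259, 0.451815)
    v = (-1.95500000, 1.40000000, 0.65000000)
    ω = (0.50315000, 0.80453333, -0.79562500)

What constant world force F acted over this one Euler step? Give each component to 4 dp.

F = (-1.1000, 2.0000, 1.0000)

v₁ − v₀ = (-0.05500000, 0.10000000, 0.05000000)
m·(v₁−v₀)/dt = (-1.1000, 2.0000, 1.0000)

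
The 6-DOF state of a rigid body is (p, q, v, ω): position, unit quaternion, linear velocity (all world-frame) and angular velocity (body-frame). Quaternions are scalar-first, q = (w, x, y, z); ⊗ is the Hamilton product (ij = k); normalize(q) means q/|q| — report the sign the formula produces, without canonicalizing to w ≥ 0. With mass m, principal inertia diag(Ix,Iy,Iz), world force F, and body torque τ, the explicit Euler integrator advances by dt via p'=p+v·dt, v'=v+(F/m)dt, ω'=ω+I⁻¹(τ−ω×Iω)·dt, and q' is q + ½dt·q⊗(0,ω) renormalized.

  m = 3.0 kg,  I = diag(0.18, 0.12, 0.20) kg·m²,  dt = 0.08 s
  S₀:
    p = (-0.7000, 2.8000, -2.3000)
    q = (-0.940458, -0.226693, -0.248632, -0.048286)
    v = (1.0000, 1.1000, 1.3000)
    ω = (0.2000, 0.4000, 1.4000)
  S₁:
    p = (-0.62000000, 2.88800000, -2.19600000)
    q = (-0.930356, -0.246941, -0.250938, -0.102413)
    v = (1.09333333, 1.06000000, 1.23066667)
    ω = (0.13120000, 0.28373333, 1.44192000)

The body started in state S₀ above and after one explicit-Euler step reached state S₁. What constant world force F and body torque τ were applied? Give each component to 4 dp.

F = (3.5000, -1.5000, -2.6000)
τ = (-0.1100, -0.1800, 0.1000)

Δv = v₁−v₀ = (0.09333333, -0.04000000, -0.06933333)
m·(v₁−v₀)/dt = (3.5000, -1.5000, -2.6000)
ω₁ − ω₀ = (-0.06880000, -0.11626667, 0.04192000)
τ = I·(Δω/dt) + ω₀×(Iω₀) = (-0.1100, -0.1800, 0.1000)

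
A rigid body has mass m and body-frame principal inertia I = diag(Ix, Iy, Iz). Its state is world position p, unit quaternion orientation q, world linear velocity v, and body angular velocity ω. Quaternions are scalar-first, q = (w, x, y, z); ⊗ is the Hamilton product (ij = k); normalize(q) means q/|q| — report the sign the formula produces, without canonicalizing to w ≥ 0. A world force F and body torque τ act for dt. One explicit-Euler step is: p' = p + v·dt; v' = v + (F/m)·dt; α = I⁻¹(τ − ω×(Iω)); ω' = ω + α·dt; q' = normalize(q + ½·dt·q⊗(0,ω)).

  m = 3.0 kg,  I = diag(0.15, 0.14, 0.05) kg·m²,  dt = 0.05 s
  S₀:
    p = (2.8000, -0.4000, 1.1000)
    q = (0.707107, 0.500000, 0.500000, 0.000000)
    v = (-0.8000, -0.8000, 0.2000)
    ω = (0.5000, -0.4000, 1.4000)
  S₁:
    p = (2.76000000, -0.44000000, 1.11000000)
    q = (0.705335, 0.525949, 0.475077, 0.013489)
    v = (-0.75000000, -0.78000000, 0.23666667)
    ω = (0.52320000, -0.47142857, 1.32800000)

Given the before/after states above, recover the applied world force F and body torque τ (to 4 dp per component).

F = (3.0000, 1.2000, 2.2000)
τ = (0.1200, -0.1300, -0.0700)

rate change Δω = (0.02320000, -0.07142857, -0.07200000)
ω₀×(Iω₀) = (0.0504, 0.0700, 0.0020)
applied torque τ = (0.1200, -0.1300, -0.0700)
Δv = v₁−v₀ = (0.05000000, 0.02000000, 0.03666667)
applied force F = (3.0000, 1.2000, 2.2000)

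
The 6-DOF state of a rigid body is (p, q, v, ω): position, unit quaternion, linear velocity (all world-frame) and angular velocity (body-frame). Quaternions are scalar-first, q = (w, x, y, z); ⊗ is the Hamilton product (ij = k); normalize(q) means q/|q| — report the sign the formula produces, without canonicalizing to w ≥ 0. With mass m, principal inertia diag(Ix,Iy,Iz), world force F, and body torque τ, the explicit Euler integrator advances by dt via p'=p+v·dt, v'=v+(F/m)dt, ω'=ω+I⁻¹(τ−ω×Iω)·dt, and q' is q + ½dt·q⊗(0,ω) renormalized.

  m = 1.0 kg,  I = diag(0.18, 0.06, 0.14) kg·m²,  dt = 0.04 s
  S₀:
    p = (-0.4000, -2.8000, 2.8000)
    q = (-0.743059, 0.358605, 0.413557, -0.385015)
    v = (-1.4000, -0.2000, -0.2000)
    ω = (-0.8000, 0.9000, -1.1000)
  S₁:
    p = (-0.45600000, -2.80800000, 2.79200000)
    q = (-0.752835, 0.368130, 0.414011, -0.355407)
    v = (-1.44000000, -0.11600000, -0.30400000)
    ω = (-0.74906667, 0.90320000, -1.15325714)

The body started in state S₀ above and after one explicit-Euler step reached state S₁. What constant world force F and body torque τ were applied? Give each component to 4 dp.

F = (-1.0000, 2.1000, -2.6000)
τ = (0.1500, 0.0400, -0.1000)

velocity change Δv = (-0.04000000, 0.08400000, -0.10400000)
m·(v₁−v₀)/dt = (-1.0000, 2.1000, -2.6000)
rate change Δω = (0.05093333, 0.00320000, -0.05325714)
precession coupling = (-0.0792, 0.0352, 0.0864)
applied torque τ = (0.1500, 0.0400, -0.1000)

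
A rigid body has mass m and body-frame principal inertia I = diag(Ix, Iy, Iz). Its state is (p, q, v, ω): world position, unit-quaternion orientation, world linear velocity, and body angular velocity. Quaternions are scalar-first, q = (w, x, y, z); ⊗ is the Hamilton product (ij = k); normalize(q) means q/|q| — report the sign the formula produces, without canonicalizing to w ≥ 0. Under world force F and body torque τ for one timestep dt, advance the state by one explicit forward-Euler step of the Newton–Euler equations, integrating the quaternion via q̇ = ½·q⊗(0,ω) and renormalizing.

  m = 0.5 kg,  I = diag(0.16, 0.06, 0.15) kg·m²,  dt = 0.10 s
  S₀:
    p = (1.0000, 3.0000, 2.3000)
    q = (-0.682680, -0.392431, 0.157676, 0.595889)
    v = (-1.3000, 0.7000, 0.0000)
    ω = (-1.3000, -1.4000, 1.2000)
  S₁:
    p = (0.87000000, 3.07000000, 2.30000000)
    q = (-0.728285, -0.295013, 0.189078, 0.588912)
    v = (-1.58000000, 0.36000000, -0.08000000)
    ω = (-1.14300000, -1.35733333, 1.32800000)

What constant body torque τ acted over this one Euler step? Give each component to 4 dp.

τ = (0.1000, 0.0100, 0.0100)

Δω = ω₁−ω₀ = (0.15700000, 0.04266667, 0.12800000)
precession coupling = (-0.1512, -0.0156, -0.1820)
τ = I·(Δω/dt) + ω₀×(Iω₀) = (0.1000, 0.0100, 0.0100)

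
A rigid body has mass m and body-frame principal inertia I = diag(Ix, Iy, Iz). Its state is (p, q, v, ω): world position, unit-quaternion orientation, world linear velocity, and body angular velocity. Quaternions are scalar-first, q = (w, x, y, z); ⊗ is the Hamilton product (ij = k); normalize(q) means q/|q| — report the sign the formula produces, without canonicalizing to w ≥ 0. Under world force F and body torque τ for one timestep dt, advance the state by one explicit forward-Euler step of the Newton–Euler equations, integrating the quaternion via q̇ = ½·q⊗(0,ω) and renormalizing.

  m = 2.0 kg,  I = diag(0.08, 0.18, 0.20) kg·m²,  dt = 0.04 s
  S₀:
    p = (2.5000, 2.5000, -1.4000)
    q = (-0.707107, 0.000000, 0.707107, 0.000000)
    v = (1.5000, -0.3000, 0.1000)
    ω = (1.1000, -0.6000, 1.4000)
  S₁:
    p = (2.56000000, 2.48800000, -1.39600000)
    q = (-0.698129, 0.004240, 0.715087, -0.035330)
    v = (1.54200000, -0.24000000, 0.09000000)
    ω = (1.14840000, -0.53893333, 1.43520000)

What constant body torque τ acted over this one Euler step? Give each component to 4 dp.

Δω = ω₁−ω₀ = (0.04840000, 0.06106667, 0.03520000)
I·α + gyro = (0.0800, 0.0900, 0.1100)

τ = (0.0800, 0.0900, 0.1100)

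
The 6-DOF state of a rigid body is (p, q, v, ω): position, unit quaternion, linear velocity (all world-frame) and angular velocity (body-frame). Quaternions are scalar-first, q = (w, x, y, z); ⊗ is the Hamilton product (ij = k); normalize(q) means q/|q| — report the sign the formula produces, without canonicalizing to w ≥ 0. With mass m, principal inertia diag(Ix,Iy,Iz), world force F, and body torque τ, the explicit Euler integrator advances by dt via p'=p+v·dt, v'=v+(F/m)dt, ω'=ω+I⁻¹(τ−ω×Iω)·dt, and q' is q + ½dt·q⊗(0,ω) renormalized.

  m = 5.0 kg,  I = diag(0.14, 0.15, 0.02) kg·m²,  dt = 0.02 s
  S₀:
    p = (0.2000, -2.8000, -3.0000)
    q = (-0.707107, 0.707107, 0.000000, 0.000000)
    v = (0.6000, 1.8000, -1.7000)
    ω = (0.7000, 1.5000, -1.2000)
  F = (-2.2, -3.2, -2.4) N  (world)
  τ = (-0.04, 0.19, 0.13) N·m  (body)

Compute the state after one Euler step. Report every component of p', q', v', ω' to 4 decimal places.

p' = (0.2120, -2.7640, -3.0340)
q' = (-0.7119, 0.7020, -0.0021, 0.0191)
v' = (0.5912, 1.7872, -1.7096)
ω' = (0.6609, 1.5388, -1.0805)

linear accel F/m = (-0.4400, -0.6400, -0.4800)
p + v·dt = (0.2120, -2.7640, -3.0340)
v' = v + a·dt = (0.5912, 1.7872, -1.7096)
angular accel α = (-1.9571, 1.9387, 5.9750)
ω + α·dt = (0.6609, 1.5388, -1.0805)
Hamilton product q⊗(0,ω) = (-0.4949749, -0.4949749, -0.2121321, 1.9091889)
q + ½dt·q⊗(0,ω), renormalized = (-0.7119, 0.7020, -0.0021, 0.0191)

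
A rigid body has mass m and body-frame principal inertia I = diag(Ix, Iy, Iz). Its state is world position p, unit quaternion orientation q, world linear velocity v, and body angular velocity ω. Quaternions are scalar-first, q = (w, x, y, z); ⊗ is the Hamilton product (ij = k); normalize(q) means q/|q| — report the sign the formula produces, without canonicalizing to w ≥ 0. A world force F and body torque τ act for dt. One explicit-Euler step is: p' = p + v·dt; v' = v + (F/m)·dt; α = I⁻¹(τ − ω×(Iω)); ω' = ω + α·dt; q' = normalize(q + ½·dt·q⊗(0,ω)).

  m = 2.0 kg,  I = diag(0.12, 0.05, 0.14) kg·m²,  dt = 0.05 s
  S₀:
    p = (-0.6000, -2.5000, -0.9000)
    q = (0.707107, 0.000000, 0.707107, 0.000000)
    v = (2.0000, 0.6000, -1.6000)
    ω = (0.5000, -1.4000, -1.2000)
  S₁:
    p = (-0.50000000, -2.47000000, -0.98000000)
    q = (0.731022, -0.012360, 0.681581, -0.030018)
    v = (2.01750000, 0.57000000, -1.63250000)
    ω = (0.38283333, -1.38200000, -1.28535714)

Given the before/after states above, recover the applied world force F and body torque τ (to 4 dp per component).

rate change Δω = (-0.11716667, 0.01800000, -0.08535714)
gyro term ω₀×Iω₀ = (0.1512, 0.0120, 0.0490)
τ = I·(Δω/dt) + ω₀×(Iω₀) = (-0.1300, 0.0300, -0.1900)
Δv = v₁−v₀ = (0.01750000, -0.03000000, -0.03250000)
m·(v₁−v₀)/dt = (0.7000, -1.2000, -1.3000)

F = (0.7000, -1.2000, -1.3000)
τ = (-0.1300, 0.0300, -0.1900)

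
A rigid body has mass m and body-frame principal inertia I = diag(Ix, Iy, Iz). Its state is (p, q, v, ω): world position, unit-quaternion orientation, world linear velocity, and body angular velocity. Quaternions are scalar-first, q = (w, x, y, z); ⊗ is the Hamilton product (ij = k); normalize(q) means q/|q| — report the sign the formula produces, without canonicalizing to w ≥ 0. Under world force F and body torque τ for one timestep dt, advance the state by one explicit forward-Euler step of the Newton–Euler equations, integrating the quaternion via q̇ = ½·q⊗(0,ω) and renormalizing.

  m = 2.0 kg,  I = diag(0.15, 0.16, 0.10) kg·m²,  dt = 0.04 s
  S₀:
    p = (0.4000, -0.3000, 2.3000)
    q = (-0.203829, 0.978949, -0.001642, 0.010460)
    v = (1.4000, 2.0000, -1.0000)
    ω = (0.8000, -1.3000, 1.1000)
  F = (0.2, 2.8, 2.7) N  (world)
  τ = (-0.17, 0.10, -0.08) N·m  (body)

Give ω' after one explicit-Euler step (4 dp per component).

ω' = (0.7318, -1.2860, 1.0722)

angular accel α = (-1.7053, 0.3500, -0.6960)
ω' = ω + α·dt = (0.7318, -1.2860, 1.0722)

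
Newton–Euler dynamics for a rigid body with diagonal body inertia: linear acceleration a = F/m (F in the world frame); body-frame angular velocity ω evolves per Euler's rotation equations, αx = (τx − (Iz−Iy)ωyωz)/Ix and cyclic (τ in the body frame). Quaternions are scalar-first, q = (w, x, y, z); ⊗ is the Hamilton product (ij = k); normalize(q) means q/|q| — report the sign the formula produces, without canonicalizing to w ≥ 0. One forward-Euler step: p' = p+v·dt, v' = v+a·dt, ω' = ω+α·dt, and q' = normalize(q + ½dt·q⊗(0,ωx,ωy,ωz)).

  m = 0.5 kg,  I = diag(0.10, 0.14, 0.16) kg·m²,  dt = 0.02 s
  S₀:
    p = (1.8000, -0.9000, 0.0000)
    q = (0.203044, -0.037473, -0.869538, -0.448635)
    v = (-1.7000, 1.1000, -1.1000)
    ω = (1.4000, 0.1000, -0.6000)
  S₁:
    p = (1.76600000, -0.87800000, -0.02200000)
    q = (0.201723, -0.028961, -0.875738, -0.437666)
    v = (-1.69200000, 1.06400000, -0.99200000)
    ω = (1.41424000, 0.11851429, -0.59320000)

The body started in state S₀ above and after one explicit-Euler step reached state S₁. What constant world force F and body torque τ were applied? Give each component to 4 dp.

rate change Δω = (0.01424000, 0.01851429, 0.00680000)
gyro term ω₀×Iω₀ = (-0.0012, 0.0504, 0.0056)
I·α + gyro = (0.0700, 0.1800, 0.0600)
Δv = v₁−v₀ = (0.00800000, -0.03600000, 0.10800000)
applied force F = (0.2000, -0.9000, 2.7000)

F = (0.2000, -0.9000, 2.7000)
τ = (0.0700, 0.1800, 0.0600)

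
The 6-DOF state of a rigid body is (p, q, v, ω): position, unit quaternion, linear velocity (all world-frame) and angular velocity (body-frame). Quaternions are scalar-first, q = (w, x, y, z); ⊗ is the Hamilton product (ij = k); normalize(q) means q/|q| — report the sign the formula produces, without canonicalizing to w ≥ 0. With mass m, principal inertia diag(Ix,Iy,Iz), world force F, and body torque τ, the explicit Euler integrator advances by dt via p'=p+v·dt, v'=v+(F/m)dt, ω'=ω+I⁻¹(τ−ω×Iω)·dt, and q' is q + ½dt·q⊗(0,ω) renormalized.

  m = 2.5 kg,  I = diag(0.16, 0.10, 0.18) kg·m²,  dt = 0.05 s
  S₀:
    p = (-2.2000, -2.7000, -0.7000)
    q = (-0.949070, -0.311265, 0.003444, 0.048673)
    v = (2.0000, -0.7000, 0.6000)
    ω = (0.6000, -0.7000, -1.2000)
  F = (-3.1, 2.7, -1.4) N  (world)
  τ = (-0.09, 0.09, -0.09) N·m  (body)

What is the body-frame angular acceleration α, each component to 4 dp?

α = (-0.9825, 0.7560, -0.6400)

ω×(Iω) gyroscopic = (0.0672, 0.0144, 0.0252)
α = I⁻¹(τ − ω×Iω) = (-0.9825, 0.7560, -0.6400)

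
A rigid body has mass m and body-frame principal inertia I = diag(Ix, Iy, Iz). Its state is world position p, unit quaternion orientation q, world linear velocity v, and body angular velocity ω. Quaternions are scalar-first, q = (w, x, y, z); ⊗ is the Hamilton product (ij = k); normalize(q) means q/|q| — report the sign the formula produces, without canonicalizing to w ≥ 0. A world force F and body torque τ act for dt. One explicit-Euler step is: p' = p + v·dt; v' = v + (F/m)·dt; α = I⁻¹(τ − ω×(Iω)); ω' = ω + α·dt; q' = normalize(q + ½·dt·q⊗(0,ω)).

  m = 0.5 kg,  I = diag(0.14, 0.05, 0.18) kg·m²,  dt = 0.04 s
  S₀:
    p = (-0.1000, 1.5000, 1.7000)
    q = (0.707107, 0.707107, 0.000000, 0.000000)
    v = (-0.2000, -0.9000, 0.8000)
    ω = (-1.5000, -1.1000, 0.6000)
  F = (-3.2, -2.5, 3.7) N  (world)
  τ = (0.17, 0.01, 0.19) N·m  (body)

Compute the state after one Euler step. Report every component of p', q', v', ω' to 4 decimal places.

angular accel α = (1.8271, -0.5200, 1.8806)
ω + α·dt = (-1.4269, -1.1208, 0.6752)
2q̇ = q⊗(0,ω) = (1.0606605, -1.0606605, -1.2020819, -0.3535535)
updated quaternion q' = (0.7278, 0.6854, -0.0240, -0.0071)
p + v·dt = (-0.1080, 1.4640, 1.7320)
new velocity v' = (-0.4560, -1.1000, 1.0960)

p' = (-0.1080, 1.4640, 1.7320)
q' = (0.7278, 0.6854, -0.0240, -0.0071)
v' = (-0.4560, -1.1000, 1.0960)
ω' = (-1.4269, -1.1208, 0.6752)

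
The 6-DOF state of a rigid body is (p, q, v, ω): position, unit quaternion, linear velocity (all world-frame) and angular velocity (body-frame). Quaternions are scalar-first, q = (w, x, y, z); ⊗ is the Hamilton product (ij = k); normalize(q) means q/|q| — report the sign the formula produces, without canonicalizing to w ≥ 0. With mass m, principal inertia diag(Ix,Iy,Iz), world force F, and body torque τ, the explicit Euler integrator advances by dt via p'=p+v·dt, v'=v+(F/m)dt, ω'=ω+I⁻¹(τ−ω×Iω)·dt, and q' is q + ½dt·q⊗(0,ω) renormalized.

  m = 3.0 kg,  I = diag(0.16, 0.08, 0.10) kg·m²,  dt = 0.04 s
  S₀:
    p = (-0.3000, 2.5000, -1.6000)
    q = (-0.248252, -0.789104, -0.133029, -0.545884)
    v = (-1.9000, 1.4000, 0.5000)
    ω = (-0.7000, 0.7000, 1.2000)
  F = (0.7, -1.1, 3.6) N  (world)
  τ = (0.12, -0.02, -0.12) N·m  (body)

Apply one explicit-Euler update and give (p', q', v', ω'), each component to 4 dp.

p' = (-0.3760, 2.5560, -1.5800)
q' = (-0.2442, -0.7808, -0.1099, -0.5645)
v' = (-1.8907, 1.3853, 0.5480)
ω' = (-0.6742, 0.7152, 1.1363)

(τ − ω×Iω)/I = (0.6450, 0.3800, -1.5920)
ω' = ω + α·dt = (-0.6742, 0.7152, 1.1363)
2q̇ = q⊗(0,ω) = (0.1958083, 0.3962604, 1.1552672, -0.9433955)
updated quaternion q' = (-0.2442, -0.7808, -0.1099, -0.5645)
p + v·dt = (-0.3760, 2.5560, -1.5800)
v + (F/m)dt = (-1.8907, 1.3853, 0.5480)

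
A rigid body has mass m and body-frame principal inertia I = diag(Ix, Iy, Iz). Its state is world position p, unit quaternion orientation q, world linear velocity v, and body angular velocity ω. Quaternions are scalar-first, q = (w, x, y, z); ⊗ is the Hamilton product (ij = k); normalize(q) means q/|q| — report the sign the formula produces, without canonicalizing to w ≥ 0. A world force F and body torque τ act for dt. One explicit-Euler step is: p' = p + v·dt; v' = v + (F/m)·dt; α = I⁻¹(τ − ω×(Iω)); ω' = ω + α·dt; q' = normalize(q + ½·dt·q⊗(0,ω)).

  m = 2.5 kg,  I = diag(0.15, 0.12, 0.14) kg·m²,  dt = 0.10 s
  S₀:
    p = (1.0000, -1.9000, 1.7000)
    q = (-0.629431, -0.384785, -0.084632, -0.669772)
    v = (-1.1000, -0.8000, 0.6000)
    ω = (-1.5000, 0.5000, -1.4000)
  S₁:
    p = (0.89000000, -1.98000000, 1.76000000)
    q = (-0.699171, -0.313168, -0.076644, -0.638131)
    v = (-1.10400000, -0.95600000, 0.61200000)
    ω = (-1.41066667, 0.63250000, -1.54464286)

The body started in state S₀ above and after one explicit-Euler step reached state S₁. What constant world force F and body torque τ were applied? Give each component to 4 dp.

F = (-0.1000, -3.9000, 0.3000)
τ = (0.1200, 0.1800, -0.1800)

rate change Δω = (0.08933333, 0.13250000, -0.14464286)
applied torque τ = (0.1200, 0.1800, -0.1800)
v₁ − v₀ = (-0.00400000, -0.15600000, 0.01200000)
applied force F = (-0.1000, -3.9000, 0.3000)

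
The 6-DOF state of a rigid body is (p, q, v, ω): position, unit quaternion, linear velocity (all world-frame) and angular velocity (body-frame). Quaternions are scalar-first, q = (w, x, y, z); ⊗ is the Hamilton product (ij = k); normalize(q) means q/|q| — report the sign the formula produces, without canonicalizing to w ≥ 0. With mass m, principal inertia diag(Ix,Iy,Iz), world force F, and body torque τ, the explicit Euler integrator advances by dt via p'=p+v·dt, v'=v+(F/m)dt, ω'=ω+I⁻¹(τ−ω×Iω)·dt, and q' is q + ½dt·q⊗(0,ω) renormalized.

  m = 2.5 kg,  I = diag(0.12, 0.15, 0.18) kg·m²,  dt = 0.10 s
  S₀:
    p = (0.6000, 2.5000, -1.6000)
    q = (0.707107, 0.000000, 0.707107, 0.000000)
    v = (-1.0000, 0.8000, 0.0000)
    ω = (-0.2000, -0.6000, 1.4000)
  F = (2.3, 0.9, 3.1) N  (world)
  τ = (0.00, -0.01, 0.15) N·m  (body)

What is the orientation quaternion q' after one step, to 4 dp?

q' = (0.7262, 0.0423, 0.6839, 0.0564)

Hamilton product q⊗(0,ω) = (0.4242642, 0.8485284, -0.4242642, 1.1313712)
q + ½dt·q⊗(0,ω), renormalized = (0.7262, 0.0423, 0.6839, 0.0564)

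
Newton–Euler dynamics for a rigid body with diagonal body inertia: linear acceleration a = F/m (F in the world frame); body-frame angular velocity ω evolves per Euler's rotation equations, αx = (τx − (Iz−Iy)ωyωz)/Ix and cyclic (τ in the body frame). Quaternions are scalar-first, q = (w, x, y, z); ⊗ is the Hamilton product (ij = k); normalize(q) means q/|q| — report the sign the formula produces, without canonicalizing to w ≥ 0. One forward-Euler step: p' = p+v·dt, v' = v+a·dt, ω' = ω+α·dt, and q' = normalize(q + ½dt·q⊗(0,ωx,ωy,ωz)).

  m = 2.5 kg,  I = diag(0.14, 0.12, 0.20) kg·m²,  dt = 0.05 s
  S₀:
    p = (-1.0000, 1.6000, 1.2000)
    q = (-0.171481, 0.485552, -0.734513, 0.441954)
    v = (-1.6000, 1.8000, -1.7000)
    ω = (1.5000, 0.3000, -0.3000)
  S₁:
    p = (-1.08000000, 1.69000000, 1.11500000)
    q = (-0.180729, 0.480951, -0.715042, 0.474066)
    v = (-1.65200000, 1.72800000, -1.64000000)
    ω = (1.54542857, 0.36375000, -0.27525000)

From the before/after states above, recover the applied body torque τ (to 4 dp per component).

rate change Δω = (0.04542857, 0.06375000, 0.02475000)
I·α + gyro = (0.1200, 0.1800, 0.0900)

τ = (0.1200, 0.1800, 0.0900)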